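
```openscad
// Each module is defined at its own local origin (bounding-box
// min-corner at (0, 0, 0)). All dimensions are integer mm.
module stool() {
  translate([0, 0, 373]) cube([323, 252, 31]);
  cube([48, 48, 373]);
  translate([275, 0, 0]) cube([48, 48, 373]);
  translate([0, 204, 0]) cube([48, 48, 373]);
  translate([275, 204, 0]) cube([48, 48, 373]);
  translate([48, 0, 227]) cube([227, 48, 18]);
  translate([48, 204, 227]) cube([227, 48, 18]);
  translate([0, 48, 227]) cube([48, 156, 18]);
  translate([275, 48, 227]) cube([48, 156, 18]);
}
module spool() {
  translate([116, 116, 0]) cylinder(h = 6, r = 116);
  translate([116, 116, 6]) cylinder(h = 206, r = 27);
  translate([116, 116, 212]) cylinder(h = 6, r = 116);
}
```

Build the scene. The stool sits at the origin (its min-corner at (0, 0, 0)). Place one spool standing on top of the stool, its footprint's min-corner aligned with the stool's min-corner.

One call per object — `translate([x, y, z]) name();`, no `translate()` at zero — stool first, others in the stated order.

stool();
translate([0, 0, 404]) spool();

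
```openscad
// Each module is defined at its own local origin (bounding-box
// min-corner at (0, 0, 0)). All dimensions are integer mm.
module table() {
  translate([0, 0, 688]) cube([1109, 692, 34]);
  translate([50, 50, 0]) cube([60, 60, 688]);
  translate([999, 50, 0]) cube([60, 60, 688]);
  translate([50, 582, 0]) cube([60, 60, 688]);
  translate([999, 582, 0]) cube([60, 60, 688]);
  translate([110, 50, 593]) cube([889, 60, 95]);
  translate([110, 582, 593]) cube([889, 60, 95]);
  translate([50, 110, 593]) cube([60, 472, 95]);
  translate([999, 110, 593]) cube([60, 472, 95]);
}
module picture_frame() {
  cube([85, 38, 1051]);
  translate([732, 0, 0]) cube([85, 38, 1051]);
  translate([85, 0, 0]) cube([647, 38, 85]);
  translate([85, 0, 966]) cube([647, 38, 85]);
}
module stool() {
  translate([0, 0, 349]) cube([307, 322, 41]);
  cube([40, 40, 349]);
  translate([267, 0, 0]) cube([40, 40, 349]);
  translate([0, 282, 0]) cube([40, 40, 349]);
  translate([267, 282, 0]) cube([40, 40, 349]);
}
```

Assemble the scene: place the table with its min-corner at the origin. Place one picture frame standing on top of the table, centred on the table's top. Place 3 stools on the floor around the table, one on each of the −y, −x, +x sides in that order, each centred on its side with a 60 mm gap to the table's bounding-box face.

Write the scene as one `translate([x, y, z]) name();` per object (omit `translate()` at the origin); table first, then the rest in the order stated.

table();
translate([146, 327, 722]) picture_frame();
translate([401, -382, 0]) stool();
translate([-367, 185, 0]) stool();
translate([1169, 185, 0]) stool();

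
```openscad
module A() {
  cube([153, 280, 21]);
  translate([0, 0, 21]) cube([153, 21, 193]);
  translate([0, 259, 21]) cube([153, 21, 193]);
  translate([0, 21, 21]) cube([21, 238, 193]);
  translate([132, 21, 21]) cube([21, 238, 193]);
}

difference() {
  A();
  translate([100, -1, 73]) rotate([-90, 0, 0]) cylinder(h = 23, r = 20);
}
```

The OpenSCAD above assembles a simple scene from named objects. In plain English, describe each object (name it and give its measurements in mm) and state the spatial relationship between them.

A is an open-topped rectangular box: outside dimensions 153×280×214 mm, with a uniform wall and base thickness of 21 mm. The base is a full 153×280 slab on the floor; four walls sit on top of the base. The front and back walls (the −y and +y sides) span the full width; the two side walls fit between them.

The open box has a circular hole of radius 20 mm through its front wall, centred at (x = 100, z = 73).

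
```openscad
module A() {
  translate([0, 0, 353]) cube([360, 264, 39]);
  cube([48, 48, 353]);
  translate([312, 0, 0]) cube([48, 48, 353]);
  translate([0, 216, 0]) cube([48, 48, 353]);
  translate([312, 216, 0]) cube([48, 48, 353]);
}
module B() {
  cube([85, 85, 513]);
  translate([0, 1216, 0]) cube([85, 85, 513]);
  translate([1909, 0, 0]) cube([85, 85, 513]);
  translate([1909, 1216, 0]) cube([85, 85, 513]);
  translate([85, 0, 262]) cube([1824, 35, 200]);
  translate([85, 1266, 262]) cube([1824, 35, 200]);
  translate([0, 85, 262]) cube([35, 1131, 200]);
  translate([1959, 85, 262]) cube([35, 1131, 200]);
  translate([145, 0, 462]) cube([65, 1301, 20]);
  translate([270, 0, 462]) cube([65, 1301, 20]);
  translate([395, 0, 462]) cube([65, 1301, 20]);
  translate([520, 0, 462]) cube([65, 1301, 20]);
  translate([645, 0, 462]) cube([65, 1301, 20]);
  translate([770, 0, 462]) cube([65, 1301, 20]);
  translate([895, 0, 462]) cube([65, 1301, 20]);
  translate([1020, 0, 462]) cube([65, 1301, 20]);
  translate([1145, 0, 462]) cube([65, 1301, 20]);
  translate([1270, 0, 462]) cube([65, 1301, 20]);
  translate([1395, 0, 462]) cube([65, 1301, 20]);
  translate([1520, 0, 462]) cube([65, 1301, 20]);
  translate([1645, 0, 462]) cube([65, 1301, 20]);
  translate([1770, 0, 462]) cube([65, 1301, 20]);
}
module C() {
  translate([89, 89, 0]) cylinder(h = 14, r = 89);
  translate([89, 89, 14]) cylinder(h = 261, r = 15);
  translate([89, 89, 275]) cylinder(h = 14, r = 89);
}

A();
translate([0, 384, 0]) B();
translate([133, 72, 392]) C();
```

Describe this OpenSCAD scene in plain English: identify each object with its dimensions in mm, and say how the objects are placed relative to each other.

A is a four-legged stool. The seat is 360×264 mm, 39 mm thick, top at z = 392 mm. It stands on four square legs, each 48×48 mm in cross-section, from z = 0 to the seat underside, each flush with a corner of the seat.

B is a bed frame 1994 mm long (x) by 1301 mm wide (y). Four 85×85 mm corner posts, 513 mm tall, at the corners of the footprint. Four rails of 35 mm thickness and 200 mm height run between adjacent posts with their undersides at z = 262 mm, their outer faces flush with the outside of the frame (the two x-running rails run between the posts' inner faces; the two y-running rails run between the posts' inner faces). 14 slats, each 65 mm wide (x) and 20 mm thick, lie across the top of the two x-running rails, running the full 1301 mm width of the frame in y; the slats are evenly spaced along x between the inner faces of the end posts with equal gaps (rounded down to the nearest mm) at the −x end and between each pair — any rounding remainder accumulates at the +x end.

C is a spool: two coaxial disc flanges of radius 89 mm and thickness 14 mm, joined by a core cylinder of radius 15 mm and height 261 mm. The lower flange rests on z = 0 and the three cylinders share a vertical axis.

The bed frame is on the floor beside the stool on its +y side. The spool is on top of the stool.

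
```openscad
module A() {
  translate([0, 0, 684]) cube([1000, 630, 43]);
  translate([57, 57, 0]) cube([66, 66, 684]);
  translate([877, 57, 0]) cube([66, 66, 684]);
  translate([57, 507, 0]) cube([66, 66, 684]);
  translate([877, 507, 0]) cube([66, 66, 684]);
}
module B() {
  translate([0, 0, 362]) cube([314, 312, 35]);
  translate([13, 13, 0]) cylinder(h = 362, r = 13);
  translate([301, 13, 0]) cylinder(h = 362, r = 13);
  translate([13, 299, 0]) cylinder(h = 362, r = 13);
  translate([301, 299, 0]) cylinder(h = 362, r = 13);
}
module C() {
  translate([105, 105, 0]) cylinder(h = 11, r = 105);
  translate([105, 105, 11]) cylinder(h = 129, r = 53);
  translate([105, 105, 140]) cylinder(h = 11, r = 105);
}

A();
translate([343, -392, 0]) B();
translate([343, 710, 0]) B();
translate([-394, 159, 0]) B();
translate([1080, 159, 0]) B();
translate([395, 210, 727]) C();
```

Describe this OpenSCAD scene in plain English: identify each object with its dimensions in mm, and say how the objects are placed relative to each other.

A is a rectangular dining table. The top is 1000×630×43 mm with its upper surface at z = 727 mm. It stands on four 66×66 mm square legs, each inset 57 mm from the nearest pair of top edges, running from the floor to the underside of the top.

B is a simple wooden stool: a rectangular seat 314 mm (x) by 312 mm (y), 35 mm thick, top face at z = 397 mm, on four round legs, each 26 mm in diameter. The legs rest on z = 0, each leg's axis is inset half a diameter from the nearest pair of seat edges (so the leg's bounding box is flush with the corner).

C is a spool: two coaxial disc flanges of radius 105 mm and thickness 11 mm, joined by a core cylinder of radius 53 mm and height 129 mm. The lower flange rests on z = 0 and the three cylinders share a vertical axis.

Four stools sit around the table at the −y, +y, −x, +x sides. The spool is on top of the table, centred.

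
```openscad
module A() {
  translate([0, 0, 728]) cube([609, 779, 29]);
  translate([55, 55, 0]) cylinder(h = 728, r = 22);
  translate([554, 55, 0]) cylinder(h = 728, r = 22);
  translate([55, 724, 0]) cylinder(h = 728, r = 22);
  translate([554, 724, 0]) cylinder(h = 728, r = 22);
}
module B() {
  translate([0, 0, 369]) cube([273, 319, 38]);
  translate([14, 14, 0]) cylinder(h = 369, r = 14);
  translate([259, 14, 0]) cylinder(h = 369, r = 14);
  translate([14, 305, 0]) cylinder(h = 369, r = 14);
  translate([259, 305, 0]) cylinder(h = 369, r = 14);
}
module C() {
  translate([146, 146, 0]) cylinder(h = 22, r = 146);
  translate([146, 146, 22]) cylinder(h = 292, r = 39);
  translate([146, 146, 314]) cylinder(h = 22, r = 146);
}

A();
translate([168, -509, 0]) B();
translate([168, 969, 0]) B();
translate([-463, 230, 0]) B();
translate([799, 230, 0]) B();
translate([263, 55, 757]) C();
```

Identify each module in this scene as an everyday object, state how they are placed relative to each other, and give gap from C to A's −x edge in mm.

A is a table. B is a stool. C is a spool. Four stools sit around the table at the −y, +y, −x, +x sides. The spool is on top of the table. The gap from the spool to the table's −x edge is 263 mm.

The spool's min-x is at 263; the table's min-x is 0; gap = 263 mm.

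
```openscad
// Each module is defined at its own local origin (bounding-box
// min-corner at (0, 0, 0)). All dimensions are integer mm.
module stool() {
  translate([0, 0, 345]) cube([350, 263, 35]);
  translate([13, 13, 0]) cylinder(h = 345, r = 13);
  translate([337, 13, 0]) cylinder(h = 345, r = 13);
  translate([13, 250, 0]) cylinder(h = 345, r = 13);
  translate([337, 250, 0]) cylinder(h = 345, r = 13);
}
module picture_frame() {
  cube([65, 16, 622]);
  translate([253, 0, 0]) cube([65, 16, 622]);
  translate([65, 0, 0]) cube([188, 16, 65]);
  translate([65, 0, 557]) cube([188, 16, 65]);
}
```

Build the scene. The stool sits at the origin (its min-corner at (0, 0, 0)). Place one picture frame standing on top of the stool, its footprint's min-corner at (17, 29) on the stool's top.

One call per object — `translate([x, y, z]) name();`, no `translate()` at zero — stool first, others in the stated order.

stool();
translate([17, 29, 380]) picture_frame();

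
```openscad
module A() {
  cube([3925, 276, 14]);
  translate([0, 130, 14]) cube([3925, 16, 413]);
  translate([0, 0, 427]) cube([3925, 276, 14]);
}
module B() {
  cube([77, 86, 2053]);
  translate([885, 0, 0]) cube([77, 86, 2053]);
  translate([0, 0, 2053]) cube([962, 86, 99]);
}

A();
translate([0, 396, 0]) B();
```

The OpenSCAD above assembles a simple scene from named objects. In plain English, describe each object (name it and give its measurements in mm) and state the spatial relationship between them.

A is an I-beam lying along x, 3925 mm long. Overall section height 441 mm. Two flanges 276 mm wide (y) and 14 mm thick, one on the floor and one at the top; a web 16 mm thick runs between them, centred on the flange width.

B is a door frame. The clear opening is 808 mm wide and 2053 mm high. Two 77 mm wide jambs, 86 mm deep, stand either side of the opening from the floor to the top of the opening. A 99 mm thick head sits across the top of both jambs, spanning the full outside width of the frame.

The door frame is on the floor beside the I-beam on its +y side.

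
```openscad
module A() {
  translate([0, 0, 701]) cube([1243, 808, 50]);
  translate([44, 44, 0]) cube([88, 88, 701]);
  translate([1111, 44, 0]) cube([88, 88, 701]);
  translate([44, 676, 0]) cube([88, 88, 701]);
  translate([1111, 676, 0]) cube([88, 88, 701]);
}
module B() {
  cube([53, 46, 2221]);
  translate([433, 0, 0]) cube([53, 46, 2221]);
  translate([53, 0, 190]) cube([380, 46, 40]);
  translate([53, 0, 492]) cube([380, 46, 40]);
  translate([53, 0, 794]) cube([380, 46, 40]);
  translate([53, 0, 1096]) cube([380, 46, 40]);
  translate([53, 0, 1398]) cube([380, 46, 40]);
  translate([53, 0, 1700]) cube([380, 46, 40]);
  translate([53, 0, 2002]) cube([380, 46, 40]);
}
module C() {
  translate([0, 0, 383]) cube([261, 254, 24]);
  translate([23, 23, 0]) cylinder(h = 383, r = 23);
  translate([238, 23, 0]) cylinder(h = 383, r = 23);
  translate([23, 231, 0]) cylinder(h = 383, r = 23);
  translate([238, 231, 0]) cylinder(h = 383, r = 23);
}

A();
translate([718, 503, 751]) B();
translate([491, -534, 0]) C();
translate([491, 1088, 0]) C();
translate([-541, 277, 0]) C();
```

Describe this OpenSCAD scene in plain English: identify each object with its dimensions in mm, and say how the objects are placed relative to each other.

A is a table: top 1243 mm (x) × 808 mm (y), 50 mm thick, upper face at z = 751 mm, on four 88×88 mm square legs, each inset 44 mm from the nearest pair of top edges, running from z = 0 to the bottom of the top.

B is a straight ladder. Two 53×46 mm vertical rails, 2221 mm tall, stand 486 mm apart (outside-to-outside) with their front faces coplanar on the −y side. 7 rungs, each 46 mm deep and 40 mm tall, span between the inner faces of the rails, front faces flush with the rails. The lowest rung's underside is at z = 190 mm and rungs are spaced 302 mm apart (underside to underside).

C is a four-legged stool. The seat is 261×254 mm, 24 mm thick, top at z = 407 mm. It stands on four round legs, each 46 mm in diameter, from z = 0 to the seat underside, each leg's axis is inset half a diameter from the nearest pair of seat edges (so the leg's bounding box is flush with the corner).

The ladder is on top of the table. Three stools sit around the table at the −y, +y, −x sides.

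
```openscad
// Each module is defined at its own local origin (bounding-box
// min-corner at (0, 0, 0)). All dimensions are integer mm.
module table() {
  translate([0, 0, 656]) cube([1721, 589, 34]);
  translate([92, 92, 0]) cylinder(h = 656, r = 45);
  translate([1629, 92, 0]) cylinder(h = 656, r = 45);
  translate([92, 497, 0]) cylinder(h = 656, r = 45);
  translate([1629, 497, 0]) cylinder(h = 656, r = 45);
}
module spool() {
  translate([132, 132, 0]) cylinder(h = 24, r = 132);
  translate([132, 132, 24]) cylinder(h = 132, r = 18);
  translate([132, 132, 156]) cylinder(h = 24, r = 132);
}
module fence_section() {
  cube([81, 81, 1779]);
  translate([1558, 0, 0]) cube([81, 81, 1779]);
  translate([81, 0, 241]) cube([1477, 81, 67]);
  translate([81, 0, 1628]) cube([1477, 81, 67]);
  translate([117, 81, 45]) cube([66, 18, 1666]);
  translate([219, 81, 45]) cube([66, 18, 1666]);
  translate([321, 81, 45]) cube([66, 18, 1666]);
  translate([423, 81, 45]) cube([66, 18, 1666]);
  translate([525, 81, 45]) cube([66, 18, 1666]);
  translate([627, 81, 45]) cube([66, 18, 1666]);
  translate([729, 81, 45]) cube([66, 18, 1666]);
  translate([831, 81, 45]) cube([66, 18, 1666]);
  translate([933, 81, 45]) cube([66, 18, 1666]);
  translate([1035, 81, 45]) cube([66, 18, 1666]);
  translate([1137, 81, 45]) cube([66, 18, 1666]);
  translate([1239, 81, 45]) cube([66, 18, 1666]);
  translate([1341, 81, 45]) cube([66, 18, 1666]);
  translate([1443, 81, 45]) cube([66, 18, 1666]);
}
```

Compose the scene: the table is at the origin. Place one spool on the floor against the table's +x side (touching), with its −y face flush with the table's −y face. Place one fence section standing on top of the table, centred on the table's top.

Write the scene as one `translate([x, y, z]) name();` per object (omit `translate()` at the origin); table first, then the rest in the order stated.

table();
translate([1721, 0, 0]) spool();
translate([41, 245, 690]) fence_section();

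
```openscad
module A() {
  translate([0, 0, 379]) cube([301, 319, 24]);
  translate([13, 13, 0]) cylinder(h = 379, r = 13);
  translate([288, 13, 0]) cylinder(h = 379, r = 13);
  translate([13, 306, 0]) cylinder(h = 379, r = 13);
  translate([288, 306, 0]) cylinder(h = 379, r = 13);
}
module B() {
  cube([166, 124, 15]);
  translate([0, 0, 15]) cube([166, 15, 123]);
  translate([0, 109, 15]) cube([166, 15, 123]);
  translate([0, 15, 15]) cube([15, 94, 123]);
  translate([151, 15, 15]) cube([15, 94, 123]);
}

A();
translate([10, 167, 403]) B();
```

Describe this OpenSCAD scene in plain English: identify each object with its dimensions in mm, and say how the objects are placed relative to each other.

A is a four-legged stool. The seat is a 301×319×24 mm slab whose top surface is at z = 403 mm; four round legs, each 26 mm in diameter, run from the floor (z = 0) to the underside of the seat, each leg's axis is inset half a diameter from the nearest pair of seat edges (so the leg's bounding box is flush with the corner).

B is an open storage box with external size 166×124×138 mm and wall thickness 15 mm (the base is also 15 mm thick). The base covers the whole footprint; the four walls stand on the base, with the y-facing walls full-width and the x-facing walls fitting between their inner faces.

The open box is on top of the stool.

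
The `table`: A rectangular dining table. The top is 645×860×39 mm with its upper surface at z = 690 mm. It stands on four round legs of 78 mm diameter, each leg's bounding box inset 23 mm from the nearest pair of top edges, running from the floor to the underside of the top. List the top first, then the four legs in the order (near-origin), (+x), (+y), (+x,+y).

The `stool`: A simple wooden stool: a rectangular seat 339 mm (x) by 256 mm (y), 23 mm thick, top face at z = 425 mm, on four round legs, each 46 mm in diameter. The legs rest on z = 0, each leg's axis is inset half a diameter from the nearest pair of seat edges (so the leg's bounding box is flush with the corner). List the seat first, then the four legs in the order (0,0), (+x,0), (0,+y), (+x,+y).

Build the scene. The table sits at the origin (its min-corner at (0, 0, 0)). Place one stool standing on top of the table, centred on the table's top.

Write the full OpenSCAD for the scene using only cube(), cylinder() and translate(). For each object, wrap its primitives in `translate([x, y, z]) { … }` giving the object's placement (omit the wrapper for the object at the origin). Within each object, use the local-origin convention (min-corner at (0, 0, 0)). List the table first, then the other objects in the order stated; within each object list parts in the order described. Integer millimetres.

translate([0, 0, 651]) cube([645, 860, 39]);
translate([62, 62, 0]) cylinder(h = 651, r = 39);
translate([583, 62, 0]) cylinder(h = 651, r = 39);
translate([62, 798, 0]) cylinder(h = 651, r = 39);
translate([583, 798, 0]) cylinder(h = 651, r = 39);
translate([153, 302, 690]) {
  translate([0, 0, 402]) cube([339, 256, 23]);
  translate([23, 23, 0]) cylinder(h = 402, r = 23);
  translate([316, 23, 0]) cylinder(h = 402, r = 23);
  translate([23, 233, 0]) cylinder(h = 402, r = 23);
  translate([316, 233, 0]) cylinder(h = 402, r = 23);
}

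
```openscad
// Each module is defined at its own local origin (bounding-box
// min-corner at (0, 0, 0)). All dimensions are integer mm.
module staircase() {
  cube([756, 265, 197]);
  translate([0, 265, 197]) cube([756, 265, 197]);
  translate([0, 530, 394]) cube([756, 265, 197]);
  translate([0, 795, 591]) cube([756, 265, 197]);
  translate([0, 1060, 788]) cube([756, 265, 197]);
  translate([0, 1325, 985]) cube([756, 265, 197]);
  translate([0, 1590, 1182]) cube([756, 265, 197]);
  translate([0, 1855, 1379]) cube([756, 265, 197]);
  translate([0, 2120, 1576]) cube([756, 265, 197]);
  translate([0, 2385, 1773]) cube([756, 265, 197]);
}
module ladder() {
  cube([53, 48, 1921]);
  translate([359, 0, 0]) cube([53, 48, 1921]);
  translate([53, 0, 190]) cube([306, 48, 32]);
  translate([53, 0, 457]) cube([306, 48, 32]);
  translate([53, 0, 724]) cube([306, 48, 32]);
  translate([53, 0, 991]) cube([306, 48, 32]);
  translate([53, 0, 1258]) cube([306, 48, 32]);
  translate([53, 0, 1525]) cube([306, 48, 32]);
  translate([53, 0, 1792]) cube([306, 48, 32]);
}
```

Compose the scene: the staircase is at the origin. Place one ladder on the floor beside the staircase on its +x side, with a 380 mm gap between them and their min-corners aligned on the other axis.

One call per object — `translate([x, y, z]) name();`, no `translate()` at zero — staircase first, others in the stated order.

staircase();
translate([1136, 0, 0]) ladder();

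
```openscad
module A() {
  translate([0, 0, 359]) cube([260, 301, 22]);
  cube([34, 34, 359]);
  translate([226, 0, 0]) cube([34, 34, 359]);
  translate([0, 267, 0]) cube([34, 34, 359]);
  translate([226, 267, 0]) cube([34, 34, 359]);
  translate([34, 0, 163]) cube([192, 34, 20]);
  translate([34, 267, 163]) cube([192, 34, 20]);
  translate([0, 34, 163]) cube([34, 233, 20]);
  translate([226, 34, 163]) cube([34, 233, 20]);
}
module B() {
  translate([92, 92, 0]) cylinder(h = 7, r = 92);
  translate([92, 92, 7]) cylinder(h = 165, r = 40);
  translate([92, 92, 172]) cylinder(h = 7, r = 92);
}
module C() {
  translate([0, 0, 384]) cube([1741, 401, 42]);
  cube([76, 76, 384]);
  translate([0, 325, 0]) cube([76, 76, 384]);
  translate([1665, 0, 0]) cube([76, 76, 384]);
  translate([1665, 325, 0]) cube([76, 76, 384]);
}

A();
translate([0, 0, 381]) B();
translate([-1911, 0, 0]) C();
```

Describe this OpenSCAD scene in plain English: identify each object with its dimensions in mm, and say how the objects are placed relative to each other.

A is a simple wooden stool: a rectangular seat 260 mm (x) by 301 mm (y), 22 mm thick, top face at z = 381 mm, on four square legs, each 34×34 mm in cross-section. The legs rest on z = 0, each flush with a corner of the seat. Four stretchers, 34 mm wide and 20 mm tall, connect adjacent legs with their undersides at z = 163 mm, each running between the inner faces of the legs it joins and aligned with the legs' outer faces on the other axis.

B is a spool: two coaxial disc flanges of radius 92 mm and thickness 7 mm, joined by a core cylinder of radius 40 mm and height 165 mm. The lower flange rests on z = 0 and the three cylinders share a vertical axis.

C is a bench: a 1741×401 mm seat slab, 42 mm thick, top at z = 426 mm, on four 76×76 mm square legs flush with the seat corners and standing on z = 0.

The spool is on top of the stool. The bench is on the floor beside the stool on its −x side.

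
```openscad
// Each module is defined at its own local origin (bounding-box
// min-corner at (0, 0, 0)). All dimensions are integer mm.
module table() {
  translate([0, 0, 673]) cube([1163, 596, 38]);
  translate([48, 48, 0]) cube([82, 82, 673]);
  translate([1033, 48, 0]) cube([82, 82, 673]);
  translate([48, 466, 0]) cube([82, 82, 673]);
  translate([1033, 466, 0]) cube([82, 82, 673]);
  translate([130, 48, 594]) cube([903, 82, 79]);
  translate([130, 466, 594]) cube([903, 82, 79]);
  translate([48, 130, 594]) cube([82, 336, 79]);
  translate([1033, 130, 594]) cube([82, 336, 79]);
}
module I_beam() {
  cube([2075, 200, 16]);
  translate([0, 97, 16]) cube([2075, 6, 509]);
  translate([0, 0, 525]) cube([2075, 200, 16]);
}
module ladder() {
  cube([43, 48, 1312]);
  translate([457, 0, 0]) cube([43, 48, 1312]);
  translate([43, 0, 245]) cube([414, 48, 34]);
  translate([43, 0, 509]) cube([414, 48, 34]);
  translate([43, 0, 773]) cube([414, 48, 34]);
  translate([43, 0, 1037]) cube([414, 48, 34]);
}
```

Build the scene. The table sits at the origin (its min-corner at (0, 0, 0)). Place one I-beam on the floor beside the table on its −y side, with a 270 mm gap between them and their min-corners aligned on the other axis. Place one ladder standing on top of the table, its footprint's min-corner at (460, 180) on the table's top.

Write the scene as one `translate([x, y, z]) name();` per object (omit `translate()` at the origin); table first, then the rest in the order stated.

table();
translate([0, -470, 0]) I_beam();
translate([460, 180, 711]) ladder();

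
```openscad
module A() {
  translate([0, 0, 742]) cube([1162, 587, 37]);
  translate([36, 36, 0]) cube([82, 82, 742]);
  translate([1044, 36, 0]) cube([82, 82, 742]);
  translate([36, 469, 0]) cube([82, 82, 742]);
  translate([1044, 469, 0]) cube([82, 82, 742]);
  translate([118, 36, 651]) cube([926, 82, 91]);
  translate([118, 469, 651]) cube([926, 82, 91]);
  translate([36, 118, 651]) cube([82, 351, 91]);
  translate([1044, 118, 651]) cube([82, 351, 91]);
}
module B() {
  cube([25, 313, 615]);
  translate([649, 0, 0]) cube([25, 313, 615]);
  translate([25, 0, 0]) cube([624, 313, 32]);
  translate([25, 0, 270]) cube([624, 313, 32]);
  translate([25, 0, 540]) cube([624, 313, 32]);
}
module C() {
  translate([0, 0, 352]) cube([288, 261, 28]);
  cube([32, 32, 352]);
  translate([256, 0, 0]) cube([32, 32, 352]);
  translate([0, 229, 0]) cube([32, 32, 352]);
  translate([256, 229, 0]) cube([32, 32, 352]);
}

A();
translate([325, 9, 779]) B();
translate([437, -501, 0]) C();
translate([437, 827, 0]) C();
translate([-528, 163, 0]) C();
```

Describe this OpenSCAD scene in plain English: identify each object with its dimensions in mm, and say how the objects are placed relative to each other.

A is a table: top 1162 mm (x) × 587 mm (y), 37 mm thick, upper face at z = 779 mm, on four 82×82 mm square legs, each inset 36 mm from the nearest pair of top edges, running from z = 0 to the bottom of the top. Four apron rails, 82 mm thick and 91 mm tall, run between adjacent legs with their top edges flush with the underside of the top and their outer faces flush with the legs' outer faces.

B is a bookshelf 674 mm wide overall, 313 mm deep and 615 mm tall. The two sides are 25 mm thick vertical panels. 3 horizontal shelves of 32 mm thickness span between the inner faces of the sides; the lowest shelf sits on the floor and shelves are stacked with a clear vertical gap of 238 mm between each pair.

C is a simple wooden stool: a rectangular seat 288 mm (x) by 261 mm (y), 28 mm thick, top face at z = 380 mm, on four square legs, each 32×32 mm in cross-section. The legs rest on z = 0, each flush with a corner of the seat.

The bookshelf is on top of the table. Three stools sit around the table at the −y, +y, −x sides.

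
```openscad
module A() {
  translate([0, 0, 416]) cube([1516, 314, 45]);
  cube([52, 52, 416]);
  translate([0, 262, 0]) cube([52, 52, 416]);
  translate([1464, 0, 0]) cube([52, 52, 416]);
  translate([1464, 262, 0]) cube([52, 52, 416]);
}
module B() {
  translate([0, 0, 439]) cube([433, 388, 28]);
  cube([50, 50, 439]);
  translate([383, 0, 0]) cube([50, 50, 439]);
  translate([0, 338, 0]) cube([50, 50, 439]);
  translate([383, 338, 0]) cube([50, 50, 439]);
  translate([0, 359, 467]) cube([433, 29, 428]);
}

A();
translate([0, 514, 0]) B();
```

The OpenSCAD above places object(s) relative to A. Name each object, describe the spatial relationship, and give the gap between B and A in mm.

The chair's nearest face is 200 mm from the bench's +y face.

A is a bench. B is a chair. The chair is on the floor beside the bench on its +y side. The gap between the chair and the bench is 200 mm.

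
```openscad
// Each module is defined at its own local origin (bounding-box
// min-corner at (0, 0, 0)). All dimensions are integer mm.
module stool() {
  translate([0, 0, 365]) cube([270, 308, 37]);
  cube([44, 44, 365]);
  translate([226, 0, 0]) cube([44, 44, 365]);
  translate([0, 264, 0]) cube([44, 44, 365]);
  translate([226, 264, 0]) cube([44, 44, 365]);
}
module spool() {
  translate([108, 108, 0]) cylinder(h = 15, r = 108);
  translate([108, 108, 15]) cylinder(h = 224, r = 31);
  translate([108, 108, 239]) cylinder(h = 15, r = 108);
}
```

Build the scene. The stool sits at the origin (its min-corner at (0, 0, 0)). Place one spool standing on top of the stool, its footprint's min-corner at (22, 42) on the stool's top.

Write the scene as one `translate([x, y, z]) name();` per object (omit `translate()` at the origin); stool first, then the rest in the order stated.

stool();
translate([22, 42, 402]) spool();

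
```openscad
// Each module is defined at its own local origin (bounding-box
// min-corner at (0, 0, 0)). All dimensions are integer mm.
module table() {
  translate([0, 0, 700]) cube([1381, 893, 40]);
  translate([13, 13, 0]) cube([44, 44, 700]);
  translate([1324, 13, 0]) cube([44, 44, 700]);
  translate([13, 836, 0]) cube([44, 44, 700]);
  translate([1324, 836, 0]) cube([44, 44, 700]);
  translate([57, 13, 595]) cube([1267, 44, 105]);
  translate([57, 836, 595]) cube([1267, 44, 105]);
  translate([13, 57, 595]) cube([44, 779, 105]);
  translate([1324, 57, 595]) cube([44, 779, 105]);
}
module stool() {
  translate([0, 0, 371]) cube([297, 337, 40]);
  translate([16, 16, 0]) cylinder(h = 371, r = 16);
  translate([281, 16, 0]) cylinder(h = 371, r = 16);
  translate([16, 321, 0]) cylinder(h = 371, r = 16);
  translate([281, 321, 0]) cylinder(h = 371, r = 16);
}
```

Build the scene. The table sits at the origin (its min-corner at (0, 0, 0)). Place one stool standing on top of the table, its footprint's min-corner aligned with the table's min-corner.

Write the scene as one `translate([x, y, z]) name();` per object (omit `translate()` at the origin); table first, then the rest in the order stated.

table();
translate([0, 0, 740]) stool();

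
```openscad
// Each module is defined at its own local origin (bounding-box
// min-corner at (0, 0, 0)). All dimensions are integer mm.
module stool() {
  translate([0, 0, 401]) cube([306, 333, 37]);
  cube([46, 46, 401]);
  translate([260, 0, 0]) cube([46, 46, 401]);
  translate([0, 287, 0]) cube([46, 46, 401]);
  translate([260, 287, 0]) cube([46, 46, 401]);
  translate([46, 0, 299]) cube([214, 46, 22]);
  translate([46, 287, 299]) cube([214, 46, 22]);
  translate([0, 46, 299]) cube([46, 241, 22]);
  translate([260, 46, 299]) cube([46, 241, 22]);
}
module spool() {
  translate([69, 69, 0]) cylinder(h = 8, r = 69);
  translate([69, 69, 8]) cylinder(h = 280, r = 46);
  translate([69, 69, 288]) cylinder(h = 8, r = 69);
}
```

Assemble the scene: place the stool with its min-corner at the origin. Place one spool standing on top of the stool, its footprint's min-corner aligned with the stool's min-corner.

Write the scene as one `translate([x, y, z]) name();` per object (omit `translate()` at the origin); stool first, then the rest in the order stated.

stool();
translate([0, 0, 438]) spool();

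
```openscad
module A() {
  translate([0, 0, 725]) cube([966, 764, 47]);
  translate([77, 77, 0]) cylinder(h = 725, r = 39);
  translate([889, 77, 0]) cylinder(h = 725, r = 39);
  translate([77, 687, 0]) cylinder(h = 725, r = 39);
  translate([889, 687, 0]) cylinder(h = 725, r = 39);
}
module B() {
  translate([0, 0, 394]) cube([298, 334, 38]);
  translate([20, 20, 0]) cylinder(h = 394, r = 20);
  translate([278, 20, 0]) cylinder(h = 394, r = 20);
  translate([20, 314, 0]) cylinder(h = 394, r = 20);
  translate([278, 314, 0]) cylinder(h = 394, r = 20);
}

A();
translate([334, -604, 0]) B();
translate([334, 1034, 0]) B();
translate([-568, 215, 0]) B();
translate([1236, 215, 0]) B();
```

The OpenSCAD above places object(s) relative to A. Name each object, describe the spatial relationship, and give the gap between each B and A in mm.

A is a table. B is a stool. Four stools sit around the table at the −y, +y, −x, +x sides. The gap between each stool and the table is 270 mm.

Each stool's nearest face is 270 mm from the table's bounding box.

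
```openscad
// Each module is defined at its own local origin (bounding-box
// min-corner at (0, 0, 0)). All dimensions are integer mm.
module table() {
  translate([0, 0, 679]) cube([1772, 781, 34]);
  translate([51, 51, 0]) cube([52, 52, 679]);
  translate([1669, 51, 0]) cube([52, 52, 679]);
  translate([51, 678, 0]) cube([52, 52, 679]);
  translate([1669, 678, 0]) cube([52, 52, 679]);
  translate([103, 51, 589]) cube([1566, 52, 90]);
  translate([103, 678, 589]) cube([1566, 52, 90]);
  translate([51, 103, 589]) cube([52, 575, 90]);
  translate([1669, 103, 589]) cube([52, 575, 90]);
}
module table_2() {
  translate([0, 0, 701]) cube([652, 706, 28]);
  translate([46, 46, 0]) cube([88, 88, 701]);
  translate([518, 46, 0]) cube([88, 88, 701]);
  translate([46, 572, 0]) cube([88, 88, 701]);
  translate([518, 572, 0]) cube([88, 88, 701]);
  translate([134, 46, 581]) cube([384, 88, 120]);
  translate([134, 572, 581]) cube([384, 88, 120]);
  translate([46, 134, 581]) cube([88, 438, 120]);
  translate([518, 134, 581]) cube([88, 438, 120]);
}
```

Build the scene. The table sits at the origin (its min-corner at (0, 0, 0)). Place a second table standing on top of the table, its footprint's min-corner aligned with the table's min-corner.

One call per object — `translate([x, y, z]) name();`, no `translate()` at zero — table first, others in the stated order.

table();
translate([0, 0, 713]) table_2();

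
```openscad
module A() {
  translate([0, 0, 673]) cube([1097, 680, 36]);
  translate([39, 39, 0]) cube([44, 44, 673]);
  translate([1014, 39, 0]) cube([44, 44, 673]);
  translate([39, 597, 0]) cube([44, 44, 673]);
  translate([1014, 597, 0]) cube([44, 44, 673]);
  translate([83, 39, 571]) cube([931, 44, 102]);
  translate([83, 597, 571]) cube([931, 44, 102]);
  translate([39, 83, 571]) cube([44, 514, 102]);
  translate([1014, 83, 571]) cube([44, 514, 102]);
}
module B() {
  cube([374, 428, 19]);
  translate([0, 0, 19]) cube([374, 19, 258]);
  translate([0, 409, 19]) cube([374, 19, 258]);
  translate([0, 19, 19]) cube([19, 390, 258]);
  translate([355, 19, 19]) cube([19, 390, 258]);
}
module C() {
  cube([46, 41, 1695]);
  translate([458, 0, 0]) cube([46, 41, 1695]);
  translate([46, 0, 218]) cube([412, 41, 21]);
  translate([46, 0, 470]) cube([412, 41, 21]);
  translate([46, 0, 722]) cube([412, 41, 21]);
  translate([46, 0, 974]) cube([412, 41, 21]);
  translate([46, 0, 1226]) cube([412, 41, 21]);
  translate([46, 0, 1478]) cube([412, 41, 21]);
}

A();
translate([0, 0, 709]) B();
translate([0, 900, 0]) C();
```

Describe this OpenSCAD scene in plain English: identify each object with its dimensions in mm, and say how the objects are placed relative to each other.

A is a table: top 1097 mm (x) × 680 mm (y), 36 mm thick, upper face at z = 709 mm, on four 44×44 mm square legs, each inset 39 mm from the nearest pair of top edges, running from z = 0 to the bottom of the top. Four apron rails, 44 mm thick and 102 mm tall, run between adjacent legs with their top edges flush with the underside of the top and their outer faces flush with the legs' outer faces.

B is an open storage box with external size 374×428×277 mm and wall thickness 19 mm (the base is also 19 mm thick). The base covers the whole footprint; the four walls stand on the base, with the y-facing walls full-width and the x-facing walls fitting between their inner faces.

C is a straight ladder. Two 46×41 mm vertical rails, 1695 mm tall, stand 504 mm apart (outside-to-outside) with their front faces coplanar on the −y side. 6 rungs, each 41 mm deep and 21 mm tall, span between the inner faces of the rails, front faces flush with the rails. The lowest rung's underside is at z = 218 mm and rungs are spaced 252 mm apart (underside to underside).

The open box is on top of the table. The ladder is on the floor beside the table on its +y side.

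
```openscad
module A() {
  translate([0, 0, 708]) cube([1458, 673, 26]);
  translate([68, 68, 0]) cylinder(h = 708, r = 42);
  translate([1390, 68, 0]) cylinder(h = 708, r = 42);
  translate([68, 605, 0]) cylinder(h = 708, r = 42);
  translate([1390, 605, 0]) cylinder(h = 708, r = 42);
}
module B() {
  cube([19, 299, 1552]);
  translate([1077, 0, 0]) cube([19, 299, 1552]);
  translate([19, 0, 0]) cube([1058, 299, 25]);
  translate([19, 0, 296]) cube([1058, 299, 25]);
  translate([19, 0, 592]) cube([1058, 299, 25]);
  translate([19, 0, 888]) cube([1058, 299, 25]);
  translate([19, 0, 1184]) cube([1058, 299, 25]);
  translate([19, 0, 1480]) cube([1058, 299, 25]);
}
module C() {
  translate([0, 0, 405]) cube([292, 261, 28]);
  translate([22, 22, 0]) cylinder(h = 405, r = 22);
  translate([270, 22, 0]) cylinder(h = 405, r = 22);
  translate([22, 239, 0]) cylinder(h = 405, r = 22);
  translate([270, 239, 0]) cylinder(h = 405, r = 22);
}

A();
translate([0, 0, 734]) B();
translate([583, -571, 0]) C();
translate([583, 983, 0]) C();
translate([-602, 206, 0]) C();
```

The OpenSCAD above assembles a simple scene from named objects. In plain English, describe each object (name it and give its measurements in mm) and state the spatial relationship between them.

A is a table: top 1458 mm (x) × 673 mm (y), 26 mm thick, upper face at z = 734 mm, on four round legs of 84 mm diameter, each leg's bounding box inset 26 mm from the nearest pair of top edges, running from z = 0 to the bottom of the top.

B is an open bookshelf. Two side panels, each 19 mm thick, 299 mm deep and 1552 mm tall, stand 1096 mm apart (outside-to-outside). Between them sit 6 shelves, each 25 mm thick and 299 mm deep, spanning the full gap between the sides. The bottom shelf rests on the floor (its underside at z = 0) and the clear gap between one shelf's top and the next shelf's underside is 271 mm.

C is a simple wooden stool: a rectangular seat 292 mm (x) by 261 mm (y), 28 mm thick, top face at z = 433 mm, on four round legs, each 44 mm in diameter. The legs rest on z = 0, each leg's axis is inset half a diameter from the nearest pair of seat edges (so the leg's bounding box is flush with the corner).

The bookshelf is on top of the table. Three stools sit around the table at the −y, +y, −x sides.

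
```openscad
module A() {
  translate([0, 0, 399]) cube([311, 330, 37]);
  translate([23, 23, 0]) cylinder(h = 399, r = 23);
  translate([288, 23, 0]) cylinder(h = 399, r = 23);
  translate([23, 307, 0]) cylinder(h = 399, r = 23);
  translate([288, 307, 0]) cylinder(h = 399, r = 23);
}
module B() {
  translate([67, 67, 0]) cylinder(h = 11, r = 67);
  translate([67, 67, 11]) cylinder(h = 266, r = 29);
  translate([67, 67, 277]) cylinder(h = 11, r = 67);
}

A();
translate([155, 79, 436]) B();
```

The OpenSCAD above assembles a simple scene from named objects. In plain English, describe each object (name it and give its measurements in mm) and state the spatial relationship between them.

A is a simple wooden stool: a rectangular seat 311 mm (x) by 330 mm (y), 37 mm thick, top face at z = 436 mm, on four round legs, each 46 mm in diameter. The legs rest on z = 0, each leg's axis is inset half a diameter from the nearest pair of seat edges (so the leg's bounding box is flush with the corner).

B is a spool: two coaxial disc flanges of radius 67 mm and thickness 11 mm, joined by a core cylinder of radius 29 mm and height 266 mm. The lower flange rests on z = 0 and the three cylinders share a vertical axis.

The spool is on top of the stool.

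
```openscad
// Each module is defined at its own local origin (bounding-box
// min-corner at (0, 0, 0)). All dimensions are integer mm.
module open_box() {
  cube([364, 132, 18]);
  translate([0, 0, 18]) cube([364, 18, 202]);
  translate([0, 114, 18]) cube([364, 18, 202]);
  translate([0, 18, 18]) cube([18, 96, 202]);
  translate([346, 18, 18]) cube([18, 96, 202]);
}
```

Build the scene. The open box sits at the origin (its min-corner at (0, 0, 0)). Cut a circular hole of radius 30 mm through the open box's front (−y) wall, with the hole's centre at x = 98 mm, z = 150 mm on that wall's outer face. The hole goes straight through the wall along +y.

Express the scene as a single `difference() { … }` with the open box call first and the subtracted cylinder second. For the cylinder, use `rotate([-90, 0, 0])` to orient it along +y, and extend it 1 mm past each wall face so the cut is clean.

difference() {
  open_box();
  translate([98, -1, 150]) rotate([-90, 0, 0]) cylinder(h = 20, r = 30);
}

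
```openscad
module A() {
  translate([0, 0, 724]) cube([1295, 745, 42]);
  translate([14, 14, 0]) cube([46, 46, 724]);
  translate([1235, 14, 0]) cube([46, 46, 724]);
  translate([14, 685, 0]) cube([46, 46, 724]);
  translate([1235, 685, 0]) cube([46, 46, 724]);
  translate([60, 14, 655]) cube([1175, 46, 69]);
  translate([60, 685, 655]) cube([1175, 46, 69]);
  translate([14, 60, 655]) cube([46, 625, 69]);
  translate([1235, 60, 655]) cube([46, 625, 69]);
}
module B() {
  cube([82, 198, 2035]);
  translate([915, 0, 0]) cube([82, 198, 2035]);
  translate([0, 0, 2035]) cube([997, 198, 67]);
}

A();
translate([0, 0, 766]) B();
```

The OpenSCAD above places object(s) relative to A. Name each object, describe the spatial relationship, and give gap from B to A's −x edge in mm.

A is a table. B is a door frame. The door frame is on top of the table. The gap from the door frame to the table's −x edge is 0 mm.

The door frame's min-x is at 0; the table's min-x is 0; gap = 0 mm.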